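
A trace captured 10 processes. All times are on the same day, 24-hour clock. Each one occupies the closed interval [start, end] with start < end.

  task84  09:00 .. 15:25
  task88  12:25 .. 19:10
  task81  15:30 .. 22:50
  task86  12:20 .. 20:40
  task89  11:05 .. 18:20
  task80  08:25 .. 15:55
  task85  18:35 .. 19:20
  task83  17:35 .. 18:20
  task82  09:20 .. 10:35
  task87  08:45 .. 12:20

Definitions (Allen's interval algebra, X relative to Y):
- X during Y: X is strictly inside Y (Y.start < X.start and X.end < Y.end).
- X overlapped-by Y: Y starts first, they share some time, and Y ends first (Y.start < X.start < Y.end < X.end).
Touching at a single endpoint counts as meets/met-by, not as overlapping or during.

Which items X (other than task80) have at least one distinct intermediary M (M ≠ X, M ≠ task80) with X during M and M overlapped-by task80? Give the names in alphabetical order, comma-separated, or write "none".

task83, task85, task88

Target task80 = [08:25, 15:55].
Intermediaries M with M overlapped-by task80: task81, task86, task88, task89.
Via task81 — items with X during task81: task83, task85.
Via task86 — items with X during task86: task83, task85, task88.
Via task88 — items with X during task88: task83.
Via task89 — items with X during task89: none.
Union: task83, task85, task88.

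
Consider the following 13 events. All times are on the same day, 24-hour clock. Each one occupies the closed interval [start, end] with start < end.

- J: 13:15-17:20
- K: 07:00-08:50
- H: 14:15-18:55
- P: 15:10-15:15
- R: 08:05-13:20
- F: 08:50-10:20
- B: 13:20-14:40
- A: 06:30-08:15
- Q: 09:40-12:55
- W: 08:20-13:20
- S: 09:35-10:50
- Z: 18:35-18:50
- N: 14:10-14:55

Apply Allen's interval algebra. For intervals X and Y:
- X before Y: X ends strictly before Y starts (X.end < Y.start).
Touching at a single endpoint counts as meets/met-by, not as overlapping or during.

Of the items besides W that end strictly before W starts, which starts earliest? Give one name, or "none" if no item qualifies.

A

Target W = [08:20, 13:20].
A [06:30, 08:15] → before → candidate.
B [13:20, 14:40] → met-by → excluded.
F [08:50, 10:20] → during → excluded.
H [14:15, 18:55] → after → excluded.
J [13:15, 17:20] → overlapped-by → excluded.
K [07:00, 08:50] → overlaps → excluded.
N [14:10, 14:55] → after → excluded.
P [15:10, 15:15] → after → excluded.
Q [09:40, 12:55] → during → excluded.
R [08:05, 13:20] → finished-by → excluded.
S [09:35, 10:50] → during → excluded.
Z [18:35, 18:50] → after → excluded.
Among candidates, earliest start is 06:30 → A.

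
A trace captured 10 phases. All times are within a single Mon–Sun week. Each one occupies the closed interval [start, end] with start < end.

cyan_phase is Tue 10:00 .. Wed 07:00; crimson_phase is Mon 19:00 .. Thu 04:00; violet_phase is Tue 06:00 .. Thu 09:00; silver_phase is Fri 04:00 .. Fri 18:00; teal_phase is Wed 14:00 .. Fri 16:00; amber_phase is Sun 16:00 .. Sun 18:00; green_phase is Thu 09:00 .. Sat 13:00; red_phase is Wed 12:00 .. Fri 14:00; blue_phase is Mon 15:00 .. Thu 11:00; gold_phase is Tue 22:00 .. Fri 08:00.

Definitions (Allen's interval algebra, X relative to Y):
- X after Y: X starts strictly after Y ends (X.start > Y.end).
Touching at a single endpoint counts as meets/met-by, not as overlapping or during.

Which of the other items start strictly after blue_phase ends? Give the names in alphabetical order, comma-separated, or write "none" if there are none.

amber_phase, silver_phase

Target blue_phase = [Mon 15:00, Thu 11:00].
amber_phase [Sun 16:00, Sun 18:00] → after → yes.
crimson_phase [Mon 19:00, Thu 04:00] → during → no.
cyan_phase [Tue 10:00, Wed 07:00] → during → no.
gold_phase [Tue 22:00, Fri 08:00] → overlapped-by → no.
green_phase [Thu 09:00, Sat 13:00] → overlapped-by → no.
red_phase [Wed 12:00, Fri 14:00] → overlapped-by → no.
silver_phase [Fri 04:00, Fri 18:00] → after → yes.
teal_phase [Wed 14:00, Fri 16:00] → overlapped-by → no.
violet_phase [Tue 06:00, Thu 09:00] → during → no.
Result: amber_phase, silver_phase.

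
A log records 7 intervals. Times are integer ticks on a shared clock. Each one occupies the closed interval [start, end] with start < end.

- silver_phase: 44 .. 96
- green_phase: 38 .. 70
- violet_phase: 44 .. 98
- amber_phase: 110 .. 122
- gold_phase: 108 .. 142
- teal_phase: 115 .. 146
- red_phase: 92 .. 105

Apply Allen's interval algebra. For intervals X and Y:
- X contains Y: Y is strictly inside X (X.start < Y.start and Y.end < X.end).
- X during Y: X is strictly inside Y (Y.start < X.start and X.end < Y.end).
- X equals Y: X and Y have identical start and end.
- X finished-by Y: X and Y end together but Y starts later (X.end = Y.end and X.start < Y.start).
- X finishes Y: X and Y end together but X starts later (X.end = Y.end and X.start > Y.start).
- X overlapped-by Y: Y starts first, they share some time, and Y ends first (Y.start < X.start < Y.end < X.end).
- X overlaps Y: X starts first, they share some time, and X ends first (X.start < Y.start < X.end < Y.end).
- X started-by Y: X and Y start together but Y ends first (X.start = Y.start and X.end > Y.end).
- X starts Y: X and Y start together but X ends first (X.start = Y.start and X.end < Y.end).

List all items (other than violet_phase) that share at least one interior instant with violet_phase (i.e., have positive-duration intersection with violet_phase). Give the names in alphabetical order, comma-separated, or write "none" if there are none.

green_phase, red_phase, silver_phase

Target violet_phase = [44, 98].
amber_phase [110, 122] → after → no.
gold_phase [108, 142] → after → no.
green_phase [38, 70] → overlaps → yes.
red_phase [92, 105] → overlapped-by → yes.
silver_phase [44, 96] → starts → yes.
teal_phase [115, 146] → after → no.
Result: green_phase, red_phase, silver_phase.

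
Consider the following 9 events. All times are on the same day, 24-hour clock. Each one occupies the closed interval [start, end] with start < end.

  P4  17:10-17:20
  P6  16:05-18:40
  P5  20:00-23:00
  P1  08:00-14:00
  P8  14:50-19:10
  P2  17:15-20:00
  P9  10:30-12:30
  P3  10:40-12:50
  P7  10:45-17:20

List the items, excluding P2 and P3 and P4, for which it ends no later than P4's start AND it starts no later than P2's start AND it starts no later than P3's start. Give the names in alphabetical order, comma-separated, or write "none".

P1, P9

Conditions: its end is no later than P4's start (X.end <= 17:10) AND its start is no later than P2's start (X.start <= 17:15) AND its start is no later than P3's start (X.start <= 10:40).
P1: end 14:00 <= 17:10? ✓; start 08:00 <= 17:15? ✓; start 08:00 <= 10:40? ✓ → yes.
P5: end 23:00 <= 17:10? ✗; start 20:00 <= 17:15? ✗; start 20:00 <= 10:40? ✗ → no.
P6: end 18:40 <= 17:10? ✗; start 16:05 <= 17:15? ✓; start 16:05 <= 10:40? ✗ → no.
P7: end 17:20 <= 17:10? ✗; start 10:45 <= 17:15? ✓; start 10:45 <= 10:40? ✗ → no.
P8: end 19:10 <= 17:10? ✗; start 14:50 <= 17:15? ✓; start 14:50 <= 10:40? ✗ → no.
P9: end 12:30 <= 17:10? ✓; start 10:30 <= 17:15? ✓; start 10:30 <= 10:40? ✓ → yes.
Result: P1, P9.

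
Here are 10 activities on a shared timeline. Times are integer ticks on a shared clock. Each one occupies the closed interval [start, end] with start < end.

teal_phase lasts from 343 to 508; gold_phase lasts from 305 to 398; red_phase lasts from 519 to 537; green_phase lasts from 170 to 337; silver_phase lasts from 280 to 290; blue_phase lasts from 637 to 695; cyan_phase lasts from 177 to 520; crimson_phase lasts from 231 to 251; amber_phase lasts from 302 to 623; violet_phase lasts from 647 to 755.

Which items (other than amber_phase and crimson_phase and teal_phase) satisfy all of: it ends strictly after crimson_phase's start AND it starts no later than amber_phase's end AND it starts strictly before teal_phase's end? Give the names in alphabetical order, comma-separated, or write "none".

Conditions: its end is strictly after crimson_phase's start (X.end > 231) AND its start is no later than amber_phase's end (X.start <= 623) AND its start is strictly before teal_phase's end (X.start < 508).
blue_phase: end 695 > 231? ✓; start 637 <= 623? ✗; start 637 < 508? ✗ → no.
cyan_phase: end 520 > 231? ✓; start 177 <= 623? ✓; start 177 < 508? ✓ → yes.
gold_phase: end 398 > 231? ✓; start 305 <= 623? ✓; start 305 < 508? ✓ → yes.
green_phase: end 337 > 231? ✓; start 170 <= 623? ✓; start 170 < 508? ✓ → yes.
red_phase: end 537 > 231? ✓; start 519 <= 623? ✓; start 519 < 508? ✗ → no.
silver_phase: end 290 > 231? ✓; start 280 <= 623? ✓; start 280 < 508? ✓ → yes.
violet_phase: end 755 > 231? ✓; start 647 <= 623? ✗; start 647 < 508? ✗ → no.
Result: cyan_phase, gold_phase, green_phase, silver_phase.

cyan_phase, gold_phase, green_phase, silver_phase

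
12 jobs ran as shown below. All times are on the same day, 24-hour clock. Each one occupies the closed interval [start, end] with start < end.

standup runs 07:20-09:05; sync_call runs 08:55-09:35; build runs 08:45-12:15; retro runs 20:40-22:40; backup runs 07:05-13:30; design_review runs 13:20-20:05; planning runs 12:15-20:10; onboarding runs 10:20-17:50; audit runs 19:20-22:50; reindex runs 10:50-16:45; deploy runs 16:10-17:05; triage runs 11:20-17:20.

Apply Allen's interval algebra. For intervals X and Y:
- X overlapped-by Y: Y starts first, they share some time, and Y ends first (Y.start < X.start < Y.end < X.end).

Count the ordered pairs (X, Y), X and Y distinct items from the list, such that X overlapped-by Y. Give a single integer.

20

Checking all 132 ordered pairs for relation 'overlapped-by'; matching pairs in alphabetical order:
(audit, design_review): audit overlapped-by design_review ✓
(audit, planning): audit overlapped-by planning ✓
(build, standup): build overlapped-by standup ✓
(deploy, reindex): deploy overlapped-by reindex ✓
(design_review, backup): design_review overlapped-by backup ✓
(design_review, onboarding): design_review overlapped-by onboarding ✓
(design_review, reindex): design_review overlapped-by reindex ✓
(design_review, triage): design_review overlapped-by triage ✓
(onboarding, backup): onboarding overlapped-by backup ✓
(onboarding, build): onboarding overlapped-by build ✓
(planning, backup): planning overlapped-by backup ✓
(planning, onboarding): planning overlapped-by onboarding ✓
(planning, reindex): planning overlapped-by reindex ✓
(planning, triage): planning overlapped-by triage ✓
(reindex, backup): reindex overlapped-by backup ✓
(reindex, build): reindex overlapped-by build ✓
(sync_call, standup): sync_call overlapped-by standup ✓
(triage, backup): triage overlapped-by backup ✓
(triage, build): triage overlapped-by build ✓
(triage, reindex): triage overlapped-by reindex ✓
Count: 20.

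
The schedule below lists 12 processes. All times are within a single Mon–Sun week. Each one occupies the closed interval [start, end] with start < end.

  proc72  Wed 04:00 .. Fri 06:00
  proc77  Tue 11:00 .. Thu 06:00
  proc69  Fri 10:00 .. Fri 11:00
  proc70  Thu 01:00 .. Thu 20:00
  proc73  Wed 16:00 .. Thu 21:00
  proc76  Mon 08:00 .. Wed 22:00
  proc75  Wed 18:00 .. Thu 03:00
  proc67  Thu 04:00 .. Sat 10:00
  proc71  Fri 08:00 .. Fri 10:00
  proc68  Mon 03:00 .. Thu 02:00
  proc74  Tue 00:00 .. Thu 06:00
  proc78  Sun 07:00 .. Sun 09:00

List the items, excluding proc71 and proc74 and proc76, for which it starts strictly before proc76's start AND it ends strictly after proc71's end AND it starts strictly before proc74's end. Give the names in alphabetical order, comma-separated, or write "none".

none

Conditions: its start is strictly before proc76's start (X.start < Mon 08:00) AND its end is strictly after proc71's end (X.end > Fri 10:00) AND its start is strictly before proc74's end (X.start < Thu 06:00).
proc67: start Thu 04:00 < Mon 08:00? ✗; end Sat 10:00 > Fri 10:00? ✓; start Thu 04:00 < Thu 06:00? ✓ → no.
proc68: start Mon 03:00 < Mon 08:00? ✓; end Thu 02:00 > Fri 10:00? ✗; start Mon 03:00 < Thu 06:00? ✓ → no.
proc69: start Fri 10:00 < Mon 08:00? ✗; end Fri 11:00 > Fri 10:00? ✓; start Fri 10:00 < Thu 06:00? ✗ → no.
proc70: start Thu 01:00 < Mon 08:00? ✗; end Thu 20:00 > Fri 10:00? ✗; start Thu 01:00 < Thu 06:00? ✓ → no.
proc72: start Wed 04:00 < Mon 08:00? ✗; end Fri 06:00 > Fri 10:00? ✗; start Wed 04:00 < Thu 06:00? ✓ → no.
proc73: start Wed 16:00 < Mon 08:00? ✗; end Thu 21:00 > Fri 10:00? ✗; start Wed 16:00 < Thu 06:00? ✓ → no.
proc75: start Wed 18:00 < Mon 08:00? ✗; end Thu 03:00 > Fri 10:00? ✗; start Wed 18:00 < Thu 06:00? ✓ → no.
proc77: start Tue 11:00 < Mon 08:00? ✗; end Thu 06:00 > Fri 10:00? ✗; start Tue 11:00 < Thu 06:00? ✓ → no.
proc78: start Sun 07:00 < Mon 08:00? ✗; end Sun 09:00 > Fri 10:00? ✓; start Sun 07:00 < Thu 06:00? ✗ → no.
Result: none.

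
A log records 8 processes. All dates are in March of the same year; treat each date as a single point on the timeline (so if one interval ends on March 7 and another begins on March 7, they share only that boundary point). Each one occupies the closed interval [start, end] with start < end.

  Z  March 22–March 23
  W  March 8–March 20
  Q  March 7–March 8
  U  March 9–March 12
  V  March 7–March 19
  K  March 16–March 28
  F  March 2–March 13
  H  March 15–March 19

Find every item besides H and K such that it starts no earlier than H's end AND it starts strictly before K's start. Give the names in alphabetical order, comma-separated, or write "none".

Conditions: its start is no earlier than H's end (X.start >= March 19) AND its start is strictly before K's start (X.start < March 16).
F: start March 2 >= March 19? ✗; start March 2 < March 16? ✓ → no.
Q: start March 7 >= March 19? ✗; start March 7 < March 16? ✓ → no.
U: start March 9 >= March 19? ✗; start March 9 < March 16? ✓ → no.
V: start March 7 >= March 19? ✗; start March 7 < March 16? ✓ → no.
W: start March 8 >= March 19? ✗; start March 8 < March 16? ✓ → no.
Z: start March 22 >= March 19? ✓; start March 22 < March 16? ✗ → no.
Result: none.

none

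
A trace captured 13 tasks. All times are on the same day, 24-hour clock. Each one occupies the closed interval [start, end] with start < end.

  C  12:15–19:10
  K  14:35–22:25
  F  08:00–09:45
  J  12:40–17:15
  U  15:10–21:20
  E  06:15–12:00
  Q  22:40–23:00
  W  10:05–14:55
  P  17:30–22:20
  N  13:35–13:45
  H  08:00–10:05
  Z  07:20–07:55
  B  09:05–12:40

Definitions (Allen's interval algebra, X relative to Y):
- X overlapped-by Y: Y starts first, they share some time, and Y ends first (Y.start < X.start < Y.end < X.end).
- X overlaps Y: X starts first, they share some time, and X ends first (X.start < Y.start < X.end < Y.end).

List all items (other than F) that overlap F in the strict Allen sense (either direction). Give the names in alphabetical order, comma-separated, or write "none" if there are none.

B

Target F = [08:00, 09:45].
B [09:05, 12:40] → overlapped-by → yes.
C [12:15, 19:10] → after → no.
E [06:15, 12:00] → contains → no.
H [08:00, 10:05] → started-by → no.
J [12:40, 17:15] → after → no.
K [14:35, 22:25] → after → no.
N [13:35, 13:45] → after → no.
P [17:30, 22:20] → after → no.
Q [22:40, 23:00] → after → no.
U [15:10, 21:20] → after → no.
W [10:05, 14:55] → after → no.
Z [07:20, 07:55] → before → no.
Result: B.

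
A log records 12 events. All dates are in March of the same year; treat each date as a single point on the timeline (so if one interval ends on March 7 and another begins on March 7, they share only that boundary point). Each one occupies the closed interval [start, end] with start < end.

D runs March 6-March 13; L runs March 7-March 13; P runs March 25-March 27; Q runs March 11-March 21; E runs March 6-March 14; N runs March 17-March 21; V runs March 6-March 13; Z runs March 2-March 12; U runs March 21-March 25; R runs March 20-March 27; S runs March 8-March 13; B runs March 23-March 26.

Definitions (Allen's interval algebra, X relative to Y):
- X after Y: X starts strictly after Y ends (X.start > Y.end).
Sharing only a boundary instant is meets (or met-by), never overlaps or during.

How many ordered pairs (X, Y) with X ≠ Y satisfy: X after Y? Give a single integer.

Checking all 132 ordered pairs for relation 'after'; matching pairs in alphabetical order:
(B, D): B after D ✓
(B, E): B after E ✓
(B, L): B after L ✓
(B, N): B after N ✓
(B, Q): B after Q ✓
(B, S): B after S ✓
(B, V): B after V ✓
(B, Z): B after Z ✓
(N, D): N after D ✓
(N, E): N after E ✓
(N, L): N after L ✓
(N, S): N after S ✓
(N, V): N after V ✓
(N, Z): N after Z ✓
(P, D): P after D ✓
(P, E): P after E ✓
(P, L): P after L ✓
(P, N): P after N ✓
(P, Q): P after Q ✓
(P, S): P after S ✓
(P, V): P after V ✓
(P, Z): P after Z ✓
(R, D): R after D ✓
(R, E): R after E ✓
... plus 10 further pairs not listed.
Count: 34.

34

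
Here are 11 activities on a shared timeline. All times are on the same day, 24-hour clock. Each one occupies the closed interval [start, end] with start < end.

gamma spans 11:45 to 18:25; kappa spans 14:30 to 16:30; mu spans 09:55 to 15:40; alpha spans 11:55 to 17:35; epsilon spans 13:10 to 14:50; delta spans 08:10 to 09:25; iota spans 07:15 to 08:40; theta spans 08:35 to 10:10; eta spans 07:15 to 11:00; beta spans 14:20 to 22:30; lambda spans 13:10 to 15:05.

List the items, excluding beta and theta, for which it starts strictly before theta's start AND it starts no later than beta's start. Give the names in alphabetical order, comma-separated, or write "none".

Conditions: its start is strictly before theta's start (X.start < 08:35) AND its start is no later than beta's start (X.start <= 14:20).
alpha: start 11:55 < 08:35? ✗; start 11:55 <= 14:20? ✓ → no.
delta: start 08:10 < 08:35? ✓; start 08:10 <= 14:20? ✓ → yes.
epsilon: start 13:10 < 08:35? ✗; start 13:10 <= 14:20? ✓ → no.
eta: start 07:15 < 08:35? ✓; start 07:15 <= 14:20? ✓ → yes.
gamma: start 11:45 < 08:35? ✗; start 11:45 <= 14:20? ✓ → no.
iota: start 07:15 < 08:35? ✓; start 07:15 <= 14:20? ✓ → yes.
kappa: start 14:30 < 08:35? ✗; start 14:30 <= 14:20? ✗ → no.
lambda: start 13:10 < 08:35? ✗; start 13:10 <= 14:20? ✓ → no.
mu: start 09:55 < 08:35? ✗; start 09:55 <= 14:20? ✓ → no.
Result: delta, eta, iota.

delta, eta, iota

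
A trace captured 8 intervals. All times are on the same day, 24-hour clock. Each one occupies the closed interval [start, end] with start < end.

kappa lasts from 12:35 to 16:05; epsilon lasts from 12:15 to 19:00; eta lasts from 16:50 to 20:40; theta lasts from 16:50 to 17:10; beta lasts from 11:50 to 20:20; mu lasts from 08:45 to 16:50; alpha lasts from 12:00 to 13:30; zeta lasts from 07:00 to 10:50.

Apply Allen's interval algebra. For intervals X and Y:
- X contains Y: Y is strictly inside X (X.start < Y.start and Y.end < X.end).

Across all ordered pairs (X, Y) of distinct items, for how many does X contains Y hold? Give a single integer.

8

Checking all 56 ordered pairs for relation 'contains'; matching pairs in alphabetical order:
(beta, alpha): beta contains alpha ✓
(beta, epsilon): beta contains epsilon ✓
(beta, kappa): beta contains kappa ✓
(beta, theta): beta contains theta ✓
(epsilon, kappa): epsilon contains kappa ✓
(epsilon, theta): epsilon contains theta ✓
(mu, alpha): mu contains alpha ✓
(mu, kappa): mu contains kappa ✓
Count: 8.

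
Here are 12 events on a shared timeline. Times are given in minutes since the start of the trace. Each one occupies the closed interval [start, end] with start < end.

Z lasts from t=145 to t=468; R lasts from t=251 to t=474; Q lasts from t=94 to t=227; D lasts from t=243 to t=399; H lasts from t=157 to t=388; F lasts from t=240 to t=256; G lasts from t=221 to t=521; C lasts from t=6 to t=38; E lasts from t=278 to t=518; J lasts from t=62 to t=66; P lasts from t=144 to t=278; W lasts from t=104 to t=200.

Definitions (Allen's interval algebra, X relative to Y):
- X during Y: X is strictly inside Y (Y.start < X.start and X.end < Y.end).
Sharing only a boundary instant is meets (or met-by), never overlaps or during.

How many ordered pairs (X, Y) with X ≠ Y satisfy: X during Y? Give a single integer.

10

Checking all 132 ordered pairs for relation 'during'; matching pairs in alphabetical order:
(D, G): D during G ✓
(D, Z): D during Z ✓
(E, G): E during G ✓
(F, G): F during G ✓
(F, H): F during H ✓
(F, P): F during P ✓
(F, Z): F during Z ✓
(H, Z): H during Z ✓
(R, G): R during G ✓
(W, Q): W during Q ✓
Count: 10.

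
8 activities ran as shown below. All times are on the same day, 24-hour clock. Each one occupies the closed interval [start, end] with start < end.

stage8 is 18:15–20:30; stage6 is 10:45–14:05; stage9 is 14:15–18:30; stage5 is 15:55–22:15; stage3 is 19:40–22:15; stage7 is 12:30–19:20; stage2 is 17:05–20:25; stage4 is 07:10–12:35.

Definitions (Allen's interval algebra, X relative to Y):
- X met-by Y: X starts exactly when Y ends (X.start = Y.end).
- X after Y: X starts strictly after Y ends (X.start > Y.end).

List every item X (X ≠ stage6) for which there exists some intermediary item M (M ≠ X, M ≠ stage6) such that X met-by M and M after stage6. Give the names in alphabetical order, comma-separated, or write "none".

none

Target stage6 = [10:45, 14:05].
Intermediaries M with M after stage6: stage2, stage3, stage5, stage8, stage9.
Via stage2 — items with X met-by stage2: none.
Via stage3 — items with X met-by stage3: none.
Via stage5 — items with X met-by stage5: none.
Via stage8 — items with X met-by stage8: none.
Via stage9 — items with X met-by stage9: none.
Union: none.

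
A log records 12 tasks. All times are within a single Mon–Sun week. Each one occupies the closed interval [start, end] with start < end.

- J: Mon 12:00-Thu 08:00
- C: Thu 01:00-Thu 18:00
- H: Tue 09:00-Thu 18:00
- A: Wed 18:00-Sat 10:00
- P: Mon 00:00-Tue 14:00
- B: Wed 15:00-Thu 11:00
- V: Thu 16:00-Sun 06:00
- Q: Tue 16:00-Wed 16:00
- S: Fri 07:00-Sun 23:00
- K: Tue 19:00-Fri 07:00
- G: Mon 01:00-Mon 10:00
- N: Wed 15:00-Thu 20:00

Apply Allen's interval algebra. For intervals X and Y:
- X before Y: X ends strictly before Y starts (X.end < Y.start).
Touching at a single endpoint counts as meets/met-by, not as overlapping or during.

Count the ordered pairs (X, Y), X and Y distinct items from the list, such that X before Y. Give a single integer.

Checking all 132 ordered pairs for relation 'before'; matching pairs in alphabetical order:
(B, S): B before S ✓
(B, V): B before V ✓
(C, S): C before S ✓
(G, A): G before A ✓
(G, B): G before B ✓
(G, C): G before C ✓
(G, H): G before H ✓
(G, J): G before J ✓
(G, K): G before K ✓
(G, N): G before N ✓
(G, Q): G before Q ✓
(G, S): G before S ✓
(G, V): G before V ✓
(H, S): H before S ✓
(J, S): J before S ✓
(J, V): J before V ✓
(N, S): N before S ✓
(P, A): P before A ✓
(P, B): P before B ✓
(P, C): P before C ✓
(P, K): P before K ✓
(P, N): P before N ✓
(P, Q): P before Q ✓
(P, S): P before S ✓
... plus 5 further pairs not listed.
Count: 29.

29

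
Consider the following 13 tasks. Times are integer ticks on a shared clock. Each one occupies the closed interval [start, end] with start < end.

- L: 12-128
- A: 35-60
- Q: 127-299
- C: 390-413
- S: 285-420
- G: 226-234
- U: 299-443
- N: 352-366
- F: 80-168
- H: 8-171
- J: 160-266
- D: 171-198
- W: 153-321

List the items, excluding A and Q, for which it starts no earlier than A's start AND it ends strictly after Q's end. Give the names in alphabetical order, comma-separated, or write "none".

C, N, S, U, W

Conditions: its start is no earlier than A's start (X.start >= 35) AND its end is strictly after Q's end (X.end > 299).
C: start 390 >= 35? ✓; end 413 > 299? ✓ → yes.
D: start 171 >= 35? ✓; end 198 > 299? ✗ → no.
F: start 80 >= 35? ✓; end 168 > 299? ✗ → no.
G: start 226 >= 35? ✓; end 234 > 299? ✗ → no.
H: start 8 >= 35? ✗; end 171 > 299? ✗ → no.
J: start 160 >= 35? ✓; end 266 > 299? ✗ → no.
L: start 12 >= 35? ✗; end 128 > 299? ✗ → no.
N: start 352 >= 35? ✓; end 366 > 299? ✓ → yes.
S: start 285 >= 35? ✓; end 420 > 299? ✓ → yes.
U: start 299 >= 35? ✓; end 443 > 299? ✓ → yes.
W: start 153 >= 35? ✓; end 321 > 299? ✓ → yes.
Result: C, N, S, U, W.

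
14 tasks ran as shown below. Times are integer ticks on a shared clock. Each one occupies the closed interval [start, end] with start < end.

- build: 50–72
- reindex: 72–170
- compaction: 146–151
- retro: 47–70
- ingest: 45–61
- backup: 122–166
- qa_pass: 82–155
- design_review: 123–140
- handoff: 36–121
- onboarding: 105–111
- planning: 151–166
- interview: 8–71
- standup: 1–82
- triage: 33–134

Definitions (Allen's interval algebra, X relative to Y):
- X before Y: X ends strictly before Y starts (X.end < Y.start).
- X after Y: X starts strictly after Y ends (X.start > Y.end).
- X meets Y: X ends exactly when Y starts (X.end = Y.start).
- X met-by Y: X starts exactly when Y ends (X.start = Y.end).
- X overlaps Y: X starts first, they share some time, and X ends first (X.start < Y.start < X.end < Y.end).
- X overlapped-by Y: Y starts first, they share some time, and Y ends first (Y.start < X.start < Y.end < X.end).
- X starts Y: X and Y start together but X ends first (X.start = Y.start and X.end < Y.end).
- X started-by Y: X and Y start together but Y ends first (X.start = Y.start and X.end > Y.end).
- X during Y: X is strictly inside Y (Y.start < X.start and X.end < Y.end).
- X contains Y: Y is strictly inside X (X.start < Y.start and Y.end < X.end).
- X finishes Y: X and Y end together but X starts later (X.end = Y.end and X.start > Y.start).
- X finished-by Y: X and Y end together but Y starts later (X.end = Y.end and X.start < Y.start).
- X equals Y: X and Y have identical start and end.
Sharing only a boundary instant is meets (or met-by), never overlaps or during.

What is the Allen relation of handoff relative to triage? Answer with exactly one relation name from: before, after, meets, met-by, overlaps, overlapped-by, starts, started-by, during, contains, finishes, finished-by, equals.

handoff = [36, 121]; triage = [33, 134].
Compare endpoints: handoff.start > triage.start, handoff.start < triage.end, handoff.end > triage.start, handoff.end < triage.end.
That pattern is 'during'.

during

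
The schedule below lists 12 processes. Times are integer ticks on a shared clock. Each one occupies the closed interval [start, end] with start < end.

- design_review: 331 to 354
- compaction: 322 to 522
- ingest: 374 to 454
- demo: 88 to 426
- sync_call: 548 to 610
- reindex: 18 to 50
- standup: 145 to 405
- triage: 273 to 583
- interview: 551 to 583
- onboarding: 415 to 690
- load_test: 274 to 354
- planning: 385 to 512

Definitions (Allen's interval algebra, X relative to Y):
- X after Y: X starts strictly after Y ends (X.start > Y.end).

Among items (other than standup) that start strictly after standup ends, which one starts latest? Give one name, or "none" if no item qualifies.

interview

Target standup = [145, 405].
compaction [322, 522] → overlapped-by → excluded.
demo [88, 426] → contains → excluded.
design_review [331, 354] → during → excluded.
ingest [374, 454] → overlapped-by → excluded.
interview [551, 583] → after → candidate.
load_test [274, 354] → during → excluded.
onboarding [415, 690] → after → candidate.
planning [385, 512] → overlapped-by → excluded.
reindex [18, 50] → before → excluded.
sync_call [548, 610] → after → candidate.
triage [273, 583] → overlapped-by → excluded.
Among candidates, latest start is 551 → interview.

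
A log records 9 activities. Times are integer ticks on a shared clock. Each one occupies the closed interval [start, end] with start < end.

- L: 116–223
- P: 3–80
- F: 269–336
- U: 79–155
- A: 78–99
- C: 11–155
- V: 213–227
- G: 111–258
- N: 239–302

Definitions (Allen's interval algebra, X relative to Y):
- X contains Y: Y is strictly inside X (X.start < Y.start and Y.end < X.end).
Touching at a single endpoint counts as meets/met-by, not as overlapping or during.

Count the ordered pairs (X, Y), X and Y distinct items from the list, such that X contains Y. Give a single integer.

3

Checking all 72 ordered pairs for relation 'contains'; matching pairs in alphabetical order:
(C, A): C contains A ✓
(G, L): G contains L ✓
(G, V): G contains V ✓
Count: 3.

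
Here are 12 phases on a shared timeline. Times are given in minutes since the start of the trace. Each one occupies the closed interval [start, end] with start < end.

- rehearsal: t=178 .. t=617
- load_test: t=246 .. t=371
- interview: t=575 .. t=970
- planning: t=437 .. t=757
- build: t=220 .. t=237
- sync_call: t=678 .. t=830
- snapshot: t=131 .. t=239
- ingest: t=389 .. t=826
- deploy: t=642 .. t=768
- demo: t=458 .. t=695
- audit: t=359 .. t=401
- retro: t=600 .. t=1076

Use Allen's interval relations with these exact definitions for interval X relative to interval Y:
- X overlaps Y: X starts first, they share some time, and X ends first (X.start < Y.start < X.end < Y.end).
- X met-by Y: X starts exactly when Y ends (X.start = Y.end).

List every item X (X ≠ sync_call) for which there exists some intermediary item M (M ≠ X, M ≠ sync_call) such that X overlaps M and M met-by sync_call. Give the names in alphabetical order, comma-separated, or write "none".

Target sync_call = [t=678, t=830].
Intermediaries M with M met-by sync_call: none.
Union: none.

none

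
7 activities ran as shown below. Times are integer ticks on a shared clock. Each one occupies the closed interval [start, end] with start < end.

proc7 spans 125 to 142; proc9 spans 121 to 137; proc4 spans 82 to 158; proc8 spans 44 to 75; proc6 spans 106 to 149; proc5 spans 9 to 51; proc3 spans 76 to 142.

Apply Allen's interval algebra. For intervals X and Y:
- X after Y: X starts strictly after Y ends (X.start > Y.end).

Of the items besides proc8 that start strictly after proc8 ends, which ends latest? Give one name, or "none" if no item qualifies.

proc4

Target proc8 = [44, 75].
proc3 [76, 142] → after → candidate.
proc4 [82, 158] → after → candidate.
proc5 [9, 51] → overlaps → excluded.
proc6 [106, 149] → after → candidate.
proc7 [125, 142] → after → candidate.
proc9 [121, 137] → after → candidate.
Among candidates, latest end is 158 → proc4.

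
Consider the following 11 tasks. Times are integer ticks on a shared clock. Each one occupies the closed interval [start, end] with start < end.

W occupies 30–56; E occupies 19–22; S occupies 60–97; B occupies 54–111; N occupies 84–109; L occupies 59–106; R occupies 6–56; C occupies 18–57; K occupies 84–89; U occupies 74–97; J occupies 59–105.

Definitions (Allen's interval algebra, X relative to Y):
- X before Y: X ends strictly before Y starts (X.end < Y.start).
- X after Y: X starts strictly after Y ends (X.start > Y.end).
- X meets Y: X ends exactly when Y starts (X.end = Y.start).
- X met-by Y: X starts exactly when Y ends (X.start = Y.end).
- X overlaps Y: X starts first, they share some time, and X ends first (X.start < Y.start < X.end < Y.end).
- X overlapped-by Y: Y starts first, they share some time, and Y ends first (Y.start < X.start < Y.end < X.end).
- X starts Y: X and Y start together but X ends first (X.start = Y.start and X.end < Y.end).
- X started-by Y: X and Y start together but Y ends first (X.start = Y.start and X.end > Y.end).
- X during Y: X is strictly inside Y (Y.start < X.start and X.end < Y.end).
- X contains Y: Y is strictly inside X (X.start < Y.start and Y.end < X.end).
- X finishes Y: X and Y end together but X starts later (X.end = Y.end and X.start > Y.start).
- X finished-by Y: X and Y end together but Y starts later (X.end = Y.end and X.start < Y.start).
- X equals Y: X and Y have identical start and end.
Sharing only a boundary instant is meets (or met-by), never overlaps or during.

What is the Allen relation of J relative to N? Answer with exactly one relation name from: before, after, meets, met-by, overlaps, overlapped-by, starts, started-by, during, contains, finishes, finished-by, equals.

overlaps

J = [59, 105]; N = [84, 109].
Compare endpoints: J.start < N.start, J.start < N.end, J.end > N.start, J.end < N.end.
That pattern is 'overlaps'.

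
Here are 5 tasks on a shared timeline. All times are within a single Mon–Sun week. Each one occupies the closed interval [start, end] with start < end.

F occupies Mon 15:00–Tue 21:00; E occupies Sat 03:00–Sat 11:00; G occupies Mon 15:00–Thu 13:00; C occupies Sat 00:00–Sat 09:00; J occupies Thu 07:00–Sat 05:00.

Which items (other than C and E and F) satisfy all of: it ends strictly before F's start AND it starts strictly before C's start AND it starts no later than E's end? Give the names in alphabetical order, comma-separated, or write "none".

none

Conditions: its end is strictly before F's start (X.end < Mon 15:00) AND its start is strictly before C's start (X.start < Sat 00:00) AND its start is no later than E's end (X.start <= Sat 11:00).
G: end Thu 13:00 < Mon 15:00? ✗; start Mon 15:00 < Sat 00:00? ✓; start Mon 15:00 <= Sat 11:00? ✓ → no.
J: end Sat 05:00 < Mon 15:00? ✗; start Thu 07:00 < Sat 00:00? ✓; start Thu 07:00 <= Sat 11:00? ✓ → no.
Result: none.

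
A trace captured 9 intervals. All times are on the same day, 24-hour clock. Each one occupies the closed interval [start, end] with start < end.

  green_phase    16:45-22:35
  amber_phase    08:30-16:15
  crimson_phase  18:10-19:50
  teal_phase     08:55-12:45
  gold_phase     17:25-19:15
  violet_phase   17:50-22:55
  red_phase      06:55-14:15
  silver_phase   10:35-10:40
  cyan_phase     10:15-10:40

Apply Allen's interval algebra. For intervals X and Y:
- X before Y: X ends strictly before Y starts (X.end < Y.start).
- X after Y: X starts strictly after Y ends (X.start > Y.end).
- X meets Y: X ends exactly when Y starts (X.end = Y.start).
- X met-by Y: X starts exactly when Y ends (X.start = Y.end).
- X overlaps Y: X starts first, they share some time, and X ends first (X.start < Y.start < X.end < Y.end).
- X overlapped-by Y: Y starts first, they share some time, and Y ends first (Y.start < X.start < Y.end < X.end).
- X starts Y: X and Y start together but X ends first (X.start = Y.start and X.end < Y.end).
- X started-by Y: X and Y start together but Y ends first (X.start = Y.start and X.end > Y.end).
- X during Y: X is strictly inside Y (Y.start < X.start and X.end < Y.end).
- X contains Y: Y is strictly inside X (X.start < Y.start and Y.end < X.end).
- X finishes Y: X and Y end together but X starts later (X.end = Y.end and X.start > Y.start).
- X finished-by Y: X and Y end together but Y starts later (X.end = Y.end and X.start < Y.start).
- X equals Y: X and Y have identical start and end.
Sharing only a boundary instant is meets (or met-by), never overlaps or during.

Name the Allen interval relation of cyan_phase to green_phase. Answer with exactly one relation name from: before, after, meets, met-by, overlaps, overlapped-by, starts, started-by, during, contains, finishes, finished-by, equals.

before

cyan_phase = [10:15, 10:40]; green_phase = [16:45, 22:35].
Compare endpoints: cyan_phase.start < green_phase.start, cyan_phase.start < green_phase.end, cyan_phase.end < green_phase.start, cyan_phase.end < green_phase.end.
That pattern is 'before'.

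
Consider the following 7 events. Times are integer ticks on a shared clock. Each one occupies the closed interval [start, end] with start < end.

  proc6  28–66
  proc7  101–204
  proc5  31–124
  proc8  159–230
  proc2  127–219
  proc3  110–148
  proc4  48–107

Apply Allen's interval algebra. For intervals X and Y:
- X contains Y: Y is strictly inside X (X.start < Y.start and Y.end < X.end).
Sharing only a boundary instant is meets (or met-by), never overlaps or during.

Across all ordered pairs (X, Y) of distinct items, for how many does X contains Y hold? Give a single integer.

Checking all 42 ordered pairs for relation 'contains'; matching pairs in alphabetical order:
(proc5, proc4): proc5 contains proc4 ✓
(proc7, proc3): proc7 contains proc3 ✓
Count: 2.

2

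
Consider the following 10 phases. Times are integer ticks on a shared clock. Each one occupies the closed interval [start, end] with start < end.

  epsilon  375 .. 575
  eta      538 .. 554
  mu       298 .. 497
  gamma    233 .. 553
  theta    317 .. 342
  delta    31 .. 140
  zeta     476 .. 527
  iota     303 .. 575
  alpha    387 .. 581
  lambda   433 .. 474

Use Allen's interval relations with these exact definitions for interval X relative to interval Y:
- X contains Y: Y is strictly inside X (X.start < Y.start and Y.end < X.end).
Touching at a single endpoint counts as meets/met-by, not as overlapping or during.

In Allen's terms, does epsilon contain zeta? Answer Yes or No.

epsilon = [375, 575], zeta = [476, 527].
Actual relation of epsilon to zeta: contains.
Asked whether 'contains' holds → Yes.

Yes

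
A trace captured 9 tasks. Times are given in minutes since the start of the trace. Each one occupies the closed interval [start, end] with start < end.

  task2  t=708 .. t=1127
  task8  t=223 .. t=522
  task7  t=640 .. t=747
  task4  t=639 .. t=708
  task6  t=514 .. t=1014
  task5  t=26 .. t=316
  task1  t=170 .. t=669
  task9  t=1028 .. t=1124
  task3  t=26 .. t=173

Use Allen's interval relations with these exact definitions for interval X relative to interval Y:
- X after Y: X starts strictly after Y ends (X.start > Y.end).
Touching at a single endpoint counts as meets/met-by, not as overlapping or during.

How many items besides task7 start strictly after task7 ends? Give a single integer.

1

Target task7 = [t=640, t=747].
task1 [t=170, t=669] → overlaps → no.
task2 [t=708, t=1127] → overlapped-by → no.
task3 [t=26, t=173] → before → no.
task4 [t=639, t=708] → overlaps → no.
task5 [t=26, t=316] → before → no.
task6 [t=514, t=1014] → contains → no.
task8 [t=223, t=522] → before → no.
task9 [t=1028, t=1124] → after → counts.
Total: 1.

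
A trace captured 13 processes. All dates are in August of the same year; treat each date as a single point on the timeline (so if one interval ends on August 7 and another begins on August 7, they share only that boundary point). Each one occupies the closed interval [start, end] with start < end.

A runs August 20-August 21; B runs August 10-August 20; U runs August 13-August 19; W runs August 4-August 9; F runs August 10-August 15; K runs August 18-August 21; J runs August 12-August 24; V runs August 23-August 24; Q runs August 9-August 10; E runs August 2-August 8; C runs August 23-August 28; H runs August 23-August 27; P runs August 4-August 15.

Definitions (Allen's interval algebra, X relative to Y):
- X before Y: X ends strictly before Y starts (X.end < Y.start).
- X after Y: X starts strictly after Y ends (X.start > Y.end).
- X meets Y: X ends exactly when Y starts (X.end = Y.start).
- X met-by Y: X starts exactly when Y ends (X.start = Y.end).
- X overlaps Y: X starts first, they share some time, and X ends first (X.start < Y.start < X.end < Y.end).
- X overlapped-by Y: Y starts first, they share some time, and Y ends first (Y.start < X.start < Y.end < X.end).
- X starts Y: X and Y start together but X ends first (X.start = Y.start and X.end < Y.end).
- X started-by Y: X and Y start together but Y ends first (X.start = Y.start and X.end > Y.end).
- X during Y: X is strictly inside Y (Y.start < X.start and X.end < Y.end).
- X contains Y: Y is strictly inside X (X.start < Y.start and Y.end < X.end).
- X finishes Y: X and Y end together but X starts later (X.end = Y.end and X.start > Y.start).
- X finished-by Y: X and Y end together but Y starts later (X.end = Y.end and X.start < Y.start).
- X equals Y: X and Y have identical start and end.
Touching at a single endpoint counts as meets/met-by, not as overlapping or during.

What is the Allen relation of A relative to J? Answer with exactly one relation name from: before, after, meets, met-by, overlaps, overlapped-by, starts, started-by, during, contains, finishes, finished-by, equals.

during

A = [August 20, August 21]; J = [August 12, August 24].
Compare endpoints: A.start > J.start, A.start < J.end, A.end > J.start, A.end < J.end.
That pattern is 'during'.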